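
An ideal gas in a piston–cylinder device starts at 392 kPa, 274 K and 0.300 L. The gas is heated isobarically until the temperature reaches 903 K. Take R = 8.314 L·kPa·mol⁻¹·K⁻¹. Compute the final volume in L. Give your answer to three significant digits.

Isobaric, so V/T is constant: P₂ = P₁; V₂ = V₁·(T₂/T₁) = 0.9887 L.

V₂ ≈ 0.989 L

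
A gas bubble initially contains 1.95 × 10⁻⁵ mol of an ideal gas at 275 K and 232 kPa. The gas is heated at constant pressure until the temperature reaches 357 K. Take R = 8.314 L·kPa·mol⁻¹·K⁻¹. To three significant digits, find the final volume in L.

From PV = nRT: V₁ = nRT₁/P₁ = 0.0001922 L.
Isobaric, so V/T is constant: P₂ = P₁; V₂ = V₁·(T₂/T₁) = 0.0002495 L.

V₂ ≈ 0.000249 L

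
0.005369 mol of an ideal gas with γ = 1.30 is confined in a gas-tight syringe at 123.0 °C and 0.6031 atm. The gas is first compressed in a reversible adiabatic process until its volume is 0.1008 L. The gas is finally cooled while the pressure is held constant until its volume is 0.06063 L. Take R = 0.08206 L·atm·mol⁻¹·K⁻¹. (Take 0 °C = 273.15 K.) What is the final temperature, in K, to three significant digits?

Convert: T₁ = 396.1 K.
From PV = nRT: V₁ = nRT₁/P₁ = 0.2894 L.
Reversible adiabatic, γ = 1.30: T₂ = T₁·(V₁/V₂)^(γ−1) = 543.6 K; P₂ = P₁·(V₁/V₂)^γ = 2.376 atm.
Isobaric, so V/T is constant: P₃ = P₂; T₃ = T₂·(V₃/V₂) = 327.0 K.

T₃ ≈ 327 K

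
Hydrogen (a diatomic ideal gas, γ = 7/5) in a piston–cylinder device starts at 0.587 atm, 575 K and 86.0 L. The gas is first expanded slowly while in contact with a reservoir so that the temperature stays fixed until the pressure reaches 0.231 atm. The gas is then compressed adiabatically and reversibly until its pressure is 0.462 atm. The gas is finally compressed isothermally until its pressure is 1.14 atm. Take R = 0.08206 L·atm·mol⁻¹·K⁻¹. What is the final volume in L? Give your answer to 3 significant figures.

Isothermal, so P V is constant: T₂ = T₁; V₂ = V₁·(P₁/P₂) = 218.5 L.
Reversible adiabatic, γ = 7/5: T₃ = T₂·(P₃/P₂)^((γ−1)/γ) = 700.9 K; V₃ = V₂·(P₂/P₃)^(1/γ) = 133.2 L.
T constant ⇒ Boyle's law P V = const: T₄ = T₃; V₄ = V₃·(P₃/P₄) = 53.98 L.

V₄ ≈ 54.0 L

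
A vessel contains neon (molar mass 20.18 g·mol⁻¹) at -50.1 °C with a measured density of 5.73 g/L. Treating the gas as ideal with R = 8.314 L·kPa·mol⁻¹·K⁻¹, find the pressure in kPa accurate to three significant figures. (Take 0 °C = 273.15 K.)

ρ = PM/(RT) ⇒ P = ρRT/M = (5.73 × 8.314 × 223.0) / 20.18

P ≈ 527 kPa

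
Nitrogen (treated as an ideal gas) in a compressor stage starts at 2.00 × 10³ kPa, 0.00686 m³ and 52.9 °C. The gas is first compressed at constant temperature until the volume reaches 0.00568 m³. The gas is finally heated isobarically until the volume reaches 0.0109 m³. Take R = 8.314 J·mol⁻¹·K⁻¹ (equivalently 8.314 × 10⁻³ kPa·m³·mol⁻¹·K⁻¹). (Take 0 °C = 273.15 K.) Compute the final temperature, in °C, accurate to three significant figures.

T₃ ≈ 353 °C

Convert: T₁ = 326.0 K.
Isothermal, so P V is constant: T₂ = T₁; P₂ = P₁·(V₁/V₂) = 2415 kPa.
Isobaric, so V/T is constant: P₃ = P₂; T₃ = T₂·(V₃/V₂) = 625.7 K.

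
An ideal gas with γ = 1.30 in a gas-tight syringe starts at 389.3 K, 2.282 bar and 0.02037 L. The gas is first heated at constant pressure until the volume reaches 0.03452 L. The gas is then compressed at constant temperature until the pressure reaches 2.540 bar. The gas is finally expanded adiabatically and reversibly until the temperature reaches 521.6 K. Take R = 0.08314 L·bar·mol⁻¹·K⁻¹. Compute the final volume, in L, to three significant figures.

V₄ ≈ 0.0679 L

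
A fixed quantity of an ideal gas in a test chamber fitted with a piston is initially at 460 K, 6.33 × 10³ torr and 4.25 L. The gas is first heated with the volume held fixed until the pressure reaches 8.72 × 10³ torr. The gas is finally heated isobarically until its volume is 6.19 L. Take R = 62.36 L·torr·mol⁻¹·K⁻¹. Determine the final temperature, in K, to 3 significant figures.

T₃ ≈ 923 K

V constant ⇒ P ∝ T: V₂ = V₁; T₂ = T₁·(P₂/P₁) = 633.7 K.
Isobaric, so V/T is constant: P₃ = P₂; T₃ = T₂·(V₃/V₂) = 922.9 K.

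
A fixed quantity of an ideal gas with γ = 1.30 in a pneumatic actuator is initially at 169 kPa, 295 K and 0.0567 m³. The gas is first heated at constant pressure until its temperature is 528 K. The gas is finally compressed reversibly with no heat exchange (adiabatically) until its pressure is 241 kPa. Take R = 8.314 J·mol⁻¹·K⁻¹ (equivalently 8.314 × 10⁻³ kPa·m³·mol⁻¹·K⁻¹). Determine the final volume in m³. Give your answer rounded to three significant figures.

V₃ ≈ 0.0772 m³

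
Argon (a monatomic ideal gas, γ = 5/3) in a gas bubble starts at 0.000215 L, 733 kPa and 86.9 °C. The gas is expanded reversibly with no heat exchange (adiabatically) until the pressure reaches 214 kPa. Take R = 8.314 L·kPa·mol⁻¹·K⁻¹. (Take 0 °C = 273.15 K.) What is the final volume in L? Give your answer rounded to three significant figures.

Convert: T₁ = 360.0 K.
Adiabatic (γ = 5/3), T V^(γ−1) and P V^γ constant: T₂ = T₁·(P₂/P₁)^((γ−1)/γ) = 220.0 K; V₂ = V₁·(P₁/P₂)^(1/γ) = 0.0004500 L.

V₂ ≈ 0.000450 L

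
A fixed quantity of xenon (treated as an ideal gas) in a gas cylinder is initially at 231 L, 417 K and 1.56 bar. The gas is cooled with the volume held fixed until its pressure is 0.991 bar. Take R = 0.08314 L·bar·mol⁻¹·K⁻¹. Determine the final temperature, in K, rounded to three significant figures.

V constant ⇒ P ∝ T: V₂ = V₁; T₂ = T₁·(P₂/P₁) = 264.9 K.

T₂ ≈ 265 K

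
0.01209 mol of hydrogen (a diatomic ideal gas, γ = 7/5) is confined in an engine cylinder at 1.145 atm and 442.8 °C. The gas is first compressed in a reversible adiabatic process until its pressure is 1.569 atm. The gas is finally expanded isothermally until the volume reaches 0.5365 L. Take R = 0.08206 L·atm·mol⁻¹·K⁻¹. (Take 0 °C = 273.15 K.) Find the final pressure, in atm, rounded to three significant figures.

Convert: T₁ = 716.0 K.
From PV = nRT: V₁ = nRT₁/P₁ = 0.6203 L.
Reversible adiabatic, γ = 7/5: T₂ = T₁·(P₂/P₁)^((γ−1)/γ) = 783.4 K; V₂ = V₁·(P₁/P₂)^(1/γ) = 0.4953 L.
Isothermal, so P V is constant: T₃ = T₂; P₃ = P₂·(V₂/V₃) = 1.449 atm.

P₃ ≈ 1.45 atm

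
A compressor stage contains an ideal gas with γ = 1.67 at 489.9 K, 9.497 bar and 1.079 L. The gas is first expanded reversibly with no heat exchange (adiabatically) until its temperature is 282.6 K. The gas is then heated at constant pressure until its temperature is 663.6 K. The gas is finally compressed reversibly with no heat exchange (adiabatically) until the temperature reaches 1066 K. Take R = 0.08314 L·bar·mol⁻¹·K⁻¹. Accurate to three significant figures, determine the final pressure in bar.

Reversible adiabatic, γ = 1.67: P₂ = P₁·(T₂/T₁)^(γ/(γ−1)) = 2.410 bar; V₂ = V₁·(T₁/T₂)^(1/(γ−1)) = 2.453 L.
Isobaric, so V/T is constant: P₃ = P₂; V₃ = V₂·(T₃/T₂) = 5.759 L.
Adiabatic (γ = 1.67), T V^(γ−1) and P V^γ constant: P₄ = P₃·(T₄/T₃)^(γ/(γ−1)) = 7.855 bar; V₄ = V₃·(T₃/T₄)^(1/(γ−1)) = 2.839 L.

P₄ ≈ 7.85 bar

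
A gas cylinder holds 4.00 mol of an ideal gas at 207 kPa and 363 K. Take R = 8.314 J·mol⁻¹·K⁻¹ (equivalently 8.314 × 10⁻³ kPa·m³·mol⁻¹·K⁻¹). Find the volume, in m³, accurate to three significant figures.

V ≈ 0.0583 m³

PV = nRT ⇒ V = nRT/P = (4.00 × 8.314 × 10⁻³ × 363) / 207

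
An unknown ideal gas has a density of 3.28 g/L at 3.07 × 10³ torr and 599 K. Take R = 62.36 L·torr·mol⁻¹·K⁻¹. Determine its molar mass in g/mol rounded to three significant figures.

M ≈ 39.9 g/mol

ρ = PM/(RT) ⇒ M = ρRT/P = (3.28 × 62.36 × 599.0) / 3.07e+03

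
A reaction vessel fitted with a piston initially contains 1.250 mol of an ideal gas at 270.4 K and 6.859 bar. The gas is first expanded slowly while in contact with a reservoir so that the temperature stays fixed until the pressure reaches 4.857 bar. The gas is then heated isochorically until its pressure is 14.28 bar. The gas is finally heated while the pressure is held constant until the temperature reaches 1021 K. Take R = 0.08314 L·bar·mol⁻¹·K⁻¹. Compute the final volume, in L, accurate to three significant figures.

V₄ ≈ 7.43 L

From PV = nRT: V₁ = nRT₁/P₁ = 4.097 L.
Isothermal, so P V is constant: T₂ = T₁; V₂ = V₁·(P₁/P₂) = 5.786 L.
Isochoric, so P/T is constant: V₃ = V₂; T₃ = T₂·(P₃/P₂) = 795.0 K.
Isobaric, so V/T is constant: P₄ = P₃; V₄ = V₃·(T₄/T₃) = 7.430 L.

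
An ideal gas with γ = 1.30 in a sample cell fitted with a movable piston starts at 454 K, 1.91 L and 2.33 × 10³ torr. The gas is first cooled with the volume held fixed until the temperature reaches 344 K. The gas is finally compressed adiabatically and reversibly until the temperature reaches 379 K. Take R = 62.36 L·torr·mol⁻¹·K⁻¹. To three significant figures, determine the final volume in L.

V₃ ≈ 1.38 L

Isochoric, so P/T is constant: V₂ = V₁; P₂ = P₁·(T₂/T₁) = 1765 torr.
Adiabatic (γ = 1.30), T V^(γ−1) and P V^γ constant: P₃ = P₂·(T₃/T₂)^(γ/(γ−1)) = 2687 torr; V₃ = V₂·(T₂/T₃)^(1/(γ−1)) = 1.383 L.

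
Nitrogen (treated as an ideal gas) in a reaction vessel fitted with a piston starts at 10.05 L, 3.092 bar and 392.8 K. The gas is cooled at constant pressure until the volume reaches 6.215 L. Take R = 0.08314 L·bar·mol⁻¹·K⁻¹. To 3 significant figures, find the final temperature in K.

P constant ⇒ V ∝ T: P₂ = P₁; T₂ = T₁·(V₂/V₁) = 242.9 K.

T₂ ≈ 243 K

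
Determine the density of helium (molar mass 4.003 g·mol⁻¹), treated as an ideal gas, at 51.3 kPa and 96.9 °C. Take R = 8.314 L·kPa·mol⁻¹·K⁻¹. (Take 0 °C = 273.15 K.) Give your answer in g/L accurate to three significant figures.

ρ ≈ 0.0667 g/L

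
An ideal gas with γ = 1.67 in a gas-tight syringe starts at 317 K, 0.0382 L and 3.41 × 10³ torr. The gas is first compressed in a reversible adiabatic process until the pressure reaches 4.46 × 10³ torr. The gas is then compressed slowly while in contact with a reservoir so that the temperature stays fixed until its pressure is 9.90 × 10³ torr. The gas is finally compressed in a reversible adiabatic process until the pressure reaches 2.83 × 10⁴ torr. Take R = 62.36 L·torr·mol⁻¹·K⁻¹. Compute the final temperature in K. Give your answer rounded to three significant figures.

T₄ ≈ 538 K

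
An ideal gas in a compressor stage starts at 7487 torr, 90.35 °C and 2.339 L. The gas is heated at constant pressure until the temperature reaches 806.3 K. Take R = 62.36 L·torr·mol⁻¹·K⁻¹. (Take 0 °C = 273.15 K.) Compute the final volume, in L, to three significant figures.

Convert: T₁ = 363.5 K.
P constant ⇒ V ∝ T: P₂ = P₁; V₂ = V₁·(T₂/T₁) = 5.188 L.

V₂ ≈ 5.19 L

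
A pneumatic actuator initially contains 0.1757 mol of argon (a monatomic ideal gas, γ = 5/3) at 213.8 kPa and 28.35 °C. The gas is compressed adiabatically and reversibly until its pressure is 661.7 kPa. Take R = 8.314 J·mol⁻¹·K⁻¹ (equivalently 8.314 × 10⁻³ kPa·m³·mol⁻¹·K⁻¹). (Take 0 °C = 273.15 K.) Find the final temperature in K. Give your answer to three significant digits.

T₂ ≈ 474 K

Convert: T₁ = 301.5 K.
From PV = nRT: V₁ = nRT₁/P₁ = 0.002060 m³.
Adiabatic (γ = 5/3), T V^(γ−1) and P V^γ constant: T₂ = T₁·(P₂/P₁)^((γ−1)/γ) = 473.7 K; V₂ = V₁·(P₁/P₂)^(1/γ) = 0.001046 m³.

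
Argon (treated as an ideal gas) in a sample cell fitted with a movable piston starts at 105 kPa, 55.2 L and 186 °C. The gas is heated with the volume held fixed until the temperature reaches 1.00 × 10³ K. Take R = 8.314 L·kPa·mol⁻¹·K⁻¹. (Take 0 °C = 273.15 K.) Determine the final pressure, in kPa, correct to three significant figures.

P₂ ≈ 229 kPa

Convert: T₁ = 459.1 K.
V constant ⇒ P ∝ T: V₂ = V₁; P₂ = P₁·(T₂/T₁) = 228.7 kPa.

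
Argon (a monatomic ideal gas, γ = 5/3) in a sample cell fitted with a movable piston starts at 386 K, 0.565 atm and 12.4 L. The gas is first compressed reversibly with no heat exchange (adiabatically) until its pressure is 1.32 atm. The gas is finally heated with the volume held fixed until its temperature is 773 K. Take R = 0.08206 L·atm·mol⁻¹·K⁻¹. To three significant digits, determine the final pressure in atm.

Reversible adiabatic, γ = 5/3: T₂ = T₁·(P₂/P₁)^((γ−1)/γ) = 542.0 K; V₂ = V₁·(P₁/P₂)^(1/γ) = 7.453 L.
Isochoric, so P/T is constant: V₃ = V₂; P₃ = P₂·(T₃/T₂) = 1.883 atm.

P₃ ≈ 1.88 atm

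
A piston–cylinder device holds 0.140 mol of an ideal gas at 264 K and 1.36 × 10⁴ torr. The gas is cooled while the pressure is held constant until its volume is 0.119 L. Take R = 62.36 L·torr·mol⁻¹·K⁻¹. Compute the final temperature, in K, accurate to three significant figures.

From PV = nRT: V₁ = nRT₁/P₁ = 0.1695 L.
P constant ⇒ V ∝ T: P₂ = P₁; T₂ = T₁·(V₂/V₁) = 185.4 K.

T₂ ≈ 185 K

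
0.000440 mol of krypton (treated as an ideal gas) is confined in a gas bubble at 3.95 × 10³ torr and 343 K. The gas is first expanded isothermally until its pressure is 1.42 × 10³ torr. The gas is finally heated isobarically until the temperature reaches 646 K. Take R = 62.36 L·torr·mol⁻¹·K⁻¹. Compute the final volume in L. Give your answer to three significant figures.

V₃ ≈ 0.0125 L

From PV = nRT: V₁ = nRT₁/P₁ = 0.002383 L.
T constant ⇒ Boyle's law P V = const: T₂ = T₁; V₂ = V₁·(P₁/P₂) = 0.006628 L.
Isobaric, so V/T is constant: P₃ = P₂; V₃ = V₂·(T₃/T₂) = 0.01248 L.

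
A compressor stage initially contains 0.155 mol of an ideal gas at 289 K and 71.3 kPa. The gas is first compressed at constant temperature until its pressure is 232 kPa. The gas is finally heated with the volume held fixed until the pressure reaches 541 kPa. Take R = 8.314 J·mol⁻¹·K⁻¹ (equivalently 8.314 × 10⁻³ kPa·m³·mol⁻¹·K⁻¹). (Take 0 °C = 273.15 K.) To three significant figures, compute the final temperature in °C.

From PV = nRT: V₁ = nRT₁/P₁ = 0.005223 m³.
Isothermal, so P V is constant: T₂ = T₁; V₂ = V₁·(P₁/P₂) = 0.001605 m³.
Isochoric, so P/T is constant: V₃ = V₂; T₃ = T₂·(P₃/P₂) = 673.9 K.

T₃ ≈ 401 °C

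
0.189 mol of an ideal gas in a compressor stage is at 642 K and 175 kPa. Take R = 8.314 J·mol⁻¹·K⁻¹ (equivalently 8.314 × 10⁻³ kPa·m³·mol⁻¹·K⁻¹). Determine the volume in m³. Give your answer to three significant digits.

PV = nRT ⇒ V = nRT/P = (0.189 × 8.314 × 10⁻³ × 642) / 175

V ≈ 0.00576 m³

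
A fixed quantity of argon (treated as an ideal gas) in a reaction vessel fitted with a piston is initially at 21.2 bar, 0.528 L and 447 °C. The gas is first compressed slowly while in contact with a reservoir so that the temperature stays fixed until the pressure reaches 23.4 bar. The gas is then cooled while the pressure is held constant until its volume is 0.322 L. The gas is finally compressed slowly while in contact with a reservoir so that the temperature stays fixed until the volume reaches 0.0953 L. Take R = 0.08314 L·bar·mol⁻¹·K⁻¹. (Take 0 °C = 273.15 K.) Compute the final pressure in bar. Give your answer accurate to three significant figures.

Convert: T₁ = 720.1 K.
Isothermal, so P V is constant: T₂ = T₁; V₂ = V₁·(P₁/P₂) = 0.4784 L.
P constant ⇒ V ∝ T: P₃ = P₂; T₃ = T₂·(V₃/V₂) = 484.8 K.
T constant ⇒ Boyle's law P V = const: T₄ = T₃; P₄ = P₃·(V₃/V₄) = 79.06 bar.

P₄ ≈ 79.1 bar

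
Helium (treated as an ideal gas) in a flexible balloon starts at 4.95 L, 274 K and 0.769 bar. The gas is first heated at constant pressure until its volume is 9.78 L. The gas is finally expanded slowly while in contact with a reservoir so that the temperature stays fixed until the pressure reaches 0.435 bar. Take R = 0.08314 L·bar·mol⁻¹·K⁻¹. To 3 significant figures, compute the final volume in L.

V₃ ≈ 17.3 L

P constant ⇒ V ∝ T: P₂ = P₁; T₂ = T₁·(V₂/V₁) = 541.4 K.
Isothermal, so P V is constant: T₃ = T₂; V₃ = V₂·(P₂/P₃) = 17.29 L.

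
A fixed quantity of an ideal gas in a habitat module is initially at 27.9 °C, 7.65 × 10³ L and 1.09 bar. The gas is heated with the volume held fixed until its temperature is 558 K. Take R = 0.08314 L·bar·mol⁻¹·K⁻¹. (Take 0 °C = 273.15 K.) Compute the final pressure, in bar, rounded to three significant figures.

Convert: T₁ = 301.0 K.
V constant ⇒ P ∝ T: V₂ = V₁; P₂ = P₁·(T₂/T₁) = 2.020 bar.

P₂ ≈ 2.02 bar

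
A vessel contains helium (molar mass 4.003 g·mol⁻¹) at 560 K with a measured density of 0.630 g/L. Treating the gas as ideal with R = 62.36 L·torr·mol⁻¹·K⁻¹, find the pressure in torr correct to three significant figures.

P ≈ 5.50e+03 torr

ρ = PM/(RT) ⇒ P = ρRT/M = (0.630 × 62.36 × 560.0) / 4.003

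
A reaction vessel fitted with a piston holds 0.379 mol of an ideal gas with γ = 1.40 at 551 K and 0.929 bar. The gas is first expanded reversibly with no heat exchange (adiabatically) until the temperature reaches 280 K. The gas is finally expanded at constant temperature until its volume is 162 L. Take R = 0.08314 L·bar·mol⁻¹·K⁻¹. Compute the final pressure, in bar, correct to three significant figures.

From PV = nRT: V₁ = nRT₁/P₁ = 18.69 L.
Reversible adiabatic, γ = 1.40: P₂ = P₁·(T₂/T₁)^(γ/(γ−1)) = 0.08690 bar; V₂ = V₁·(T₁/T₂)^(1/(γ−1)) = 101.5 L.
T constant ⇒ Boyle's law P V = const: T₃ = T₂; P₃ = P₂·(V₂/V₃) = 0.05446 bar.

P₃ ≈ 0.0545 bar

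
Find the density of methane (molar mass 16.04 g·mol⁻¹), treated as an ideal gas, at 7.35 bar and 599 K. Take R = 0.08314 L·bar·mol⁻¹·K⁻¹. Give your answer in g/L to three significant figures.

ρ ≈ 2.37 g/L

ρ = PM/(RT) = (7.35 × 16.04) / (0.08314 × 599.0)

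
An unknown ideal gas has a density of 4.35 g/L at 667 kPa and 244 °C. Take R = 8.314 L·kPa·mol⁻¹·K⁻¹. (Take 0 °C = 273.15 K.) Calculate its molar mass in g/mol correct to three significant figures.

ρ = PM/(RT) ⇒ M = ρRT/P = (4.35 × 8.314 × 517.1) / 667

M ≈ 28.0 g/mol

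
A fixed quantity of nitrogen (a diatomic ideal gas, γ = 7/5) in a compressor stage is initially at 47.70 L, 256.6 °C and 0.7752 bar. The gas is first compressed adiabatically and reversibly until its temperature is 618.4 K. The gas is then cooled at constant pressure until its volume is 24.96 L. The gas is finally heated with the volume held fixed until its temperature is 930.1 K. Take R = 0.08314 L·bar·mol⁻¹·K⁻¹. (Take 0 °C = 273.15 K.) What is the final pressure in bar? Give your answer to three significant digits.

P₄ ≈ 2.60 bar

Convert: T₁ = 529.8 K.
Reversible adiabatic, γ = 7/5: P₂ = P₁·(T₂/T₁)^(γ/(γ−1)) = 1.332 bar; V₂ = V₁·(T₁/T₂)^(1/(γ−1)) = 32.40 L.
Isobaric, so V/T is constant: P₃ = P₂; T₃ = T₂·(V₃/V₂) = 476.4 K.
Isochoric, so P/T is constant: V₄ = V₃; P₄ = P₃·(T₄/T₃) = 2.601 bar.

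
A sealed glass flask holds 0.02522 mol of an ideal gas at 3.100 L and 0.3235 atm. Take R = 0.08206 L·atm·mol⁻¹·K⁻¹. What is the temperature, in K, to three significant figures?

PV = nRT ⇒ T = PV/(nR) = (0.3235 × 3.100) / (0.02522 × 0.08206)

T ≈ 485 K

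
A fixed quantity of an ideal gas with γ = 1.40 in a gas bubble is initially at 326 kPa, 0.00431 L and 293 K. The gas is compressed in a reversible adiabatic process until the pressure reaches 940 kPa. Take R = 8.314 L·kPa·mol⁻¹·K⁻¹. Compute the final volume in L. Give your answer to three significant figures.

V₂ ≈ 0.00202 L

Adiabatic (γ = 1.40), T V^(γ−1) and P V^γ constant: T₂ = T₁·(P₂/P₁)^((γ−1)/γ) = 396.5 K; V₂ = V₁·(P₁/P₂)^(1/γ) = 0.002023 L.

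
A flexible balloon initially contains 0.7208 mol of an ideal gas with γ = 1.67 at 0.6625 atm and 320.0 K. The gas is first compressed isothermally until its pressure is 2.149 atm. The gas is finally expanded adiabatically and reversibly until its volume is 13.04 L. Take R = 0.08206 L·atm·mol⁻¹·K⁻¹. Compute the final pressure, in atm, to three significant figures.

P₃ ≈ 1.12 atm

From PV = nRT: V₁ = nRT₁/P₁ = 28.57 L.
Isothermal, so P V is constant: T₂ = T₁; V₂ = V₁·(P₁/P₂) = 8.808 L.
Reversible adiabatic, γ = 1.67: T₃ = T₂·(V₂/V₃)^(γ−1) = 246.0 K; P₃ = P₂·(V₂/V₃)^γ = 1.116 atm.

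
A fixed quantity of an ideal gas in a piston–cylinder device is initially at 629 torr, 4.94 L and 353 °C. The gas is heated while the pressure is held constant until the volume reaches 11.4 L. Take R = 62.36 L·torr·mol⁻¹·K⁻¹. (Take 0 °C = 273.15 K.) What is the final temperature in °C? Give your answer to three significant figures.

T₂ ≈ 1.17e+03 °C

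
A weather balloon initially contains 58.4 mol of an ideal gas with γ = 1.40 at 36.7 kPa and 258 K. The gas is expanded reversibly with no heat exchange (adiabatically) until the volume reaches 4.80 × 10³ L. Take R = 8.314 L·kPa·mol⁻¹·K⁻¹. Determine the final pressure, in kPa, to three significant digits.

From PV = nRT: V₁ = nRT₁/P₁ = 3413 L.
Reversible adiabatic, γ = 1.40: T₂ = T₁·(V₁/V₂)^(γ−1) = 225.1 K; P₂ = P₁·(V₁/V₂)^γ = 22.77 kPa.

P₂ ≈ 22.8 kPa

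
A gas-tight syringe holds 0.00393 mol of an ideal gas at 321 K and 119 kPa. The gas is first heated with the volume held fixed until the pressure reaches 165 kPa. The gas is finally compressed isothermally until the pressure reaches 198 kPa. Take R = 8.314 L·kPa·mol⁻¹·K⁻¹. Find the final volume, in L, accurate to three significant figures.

From PV = nRT: V₁ = nRT₁/P₁ = 0.08814 L.
V constant ⇒ P ∝ T: V₂ = V₁; T₂ = T₁·(P₂/P₁) = 445.1 K.
T constant ⇒ Boyle's law P V = const: T₃ = T₂; V₃ = V₂·(P₂/P₃) = 0.07345 L.

V₃ ≈ 0.0734 L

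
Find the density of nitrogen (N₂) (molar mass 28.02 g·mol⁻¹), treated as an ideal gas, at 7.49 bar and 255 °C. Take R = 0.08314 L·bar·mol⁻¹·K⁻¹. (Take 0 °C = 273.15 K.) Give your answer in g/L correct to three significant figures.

ρ ≈ 4.78 g/L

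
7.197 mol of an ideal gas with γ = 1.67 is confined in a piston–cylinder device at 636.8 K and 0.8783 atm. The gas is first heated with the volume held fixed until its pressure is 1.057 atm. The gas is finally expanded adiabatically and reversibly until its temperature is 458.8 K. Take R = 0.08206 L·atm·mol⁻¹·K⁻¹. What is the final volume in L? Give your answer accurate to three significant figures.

From PV = nRT: V₁ = nRT₁/P₁ = 428.2 L.
Isochoric, so P/T is constant: V₂ = V₁; T₂ = T₁·(P₂/P₁) = 766.4 K.
Adiabatic (γ = 1.67), T V^(γ−1) and P V^γ constant: P₃ = P₂·(T₃/T₂)^(γ/(γ−1)) = 0.2942 atm; V₃ = V₂·(T₂/T₃)^(1/(γ−1)) = 920.9 L.

V₃ ≈ 921 L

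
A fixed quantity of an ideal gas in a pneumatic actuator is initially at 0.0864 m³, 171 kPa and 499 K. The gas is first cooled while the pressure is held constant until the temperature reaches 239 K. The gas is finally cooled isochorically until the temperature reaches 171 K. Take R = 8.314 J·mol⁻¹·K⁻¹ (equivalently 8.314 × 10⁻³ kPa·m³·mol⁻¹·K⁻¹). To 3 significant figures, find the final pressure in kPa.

Isobaric, so V/T is constant: P₂ = P₁; V₂ = V₁·(T₂/T₁) = 0.04138 m³.
V constant ⇒ P ∝ T: V₃ = V₂; P₃ = P₂·(T₃/T₂) = 122.3 kPa.

P₃ ≈ 122 kPa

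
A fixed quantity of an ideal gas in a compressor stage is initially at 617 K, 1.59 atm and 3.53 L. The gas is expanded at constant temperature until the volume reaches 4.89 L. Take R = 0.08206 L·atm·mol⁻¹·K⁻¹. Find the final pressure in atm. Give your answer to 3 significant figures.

P₂ ≈ 1.15 atm

Isothermal, so P V is constant: T₂ = T₁; P₂ = P₁·(V₁/V₂) = 1.148 atm.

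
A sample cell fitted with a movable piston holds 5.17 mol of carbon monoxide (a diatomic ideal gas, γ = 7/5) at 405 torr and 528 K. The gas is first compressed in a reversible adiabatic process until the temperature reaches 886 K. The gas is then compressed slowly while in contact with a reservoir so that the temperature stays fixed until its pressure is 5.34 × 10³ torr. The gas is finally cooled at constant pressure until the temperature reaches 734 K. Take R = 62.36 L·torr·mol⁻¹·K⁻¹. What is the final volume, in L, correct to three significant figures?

From PV = nRT: V₁ = nRT₁/P₁ = 420.3 L.
Adiabatic (γ = 7/5), T V^(γ−1) and P V^γ constant: P₂ = P₁·(T₂/T₁)^(γ/(γ−1)) = 2479 torr; V₂ = V₁·(T₁/T₂)^(1/(γ−1)) = 115.2 L.
T constant ⇒ Boyle's law P V = const: T₃ = T₂; V₃ = V₂·(P₂/P₃) = 53.49 L.
P constant ⇒ V ∝ T: P₄ = P₃; V₄ = V₃·(T₄/T₃) = 44.32 L.

V₄ ≈ 44.3 L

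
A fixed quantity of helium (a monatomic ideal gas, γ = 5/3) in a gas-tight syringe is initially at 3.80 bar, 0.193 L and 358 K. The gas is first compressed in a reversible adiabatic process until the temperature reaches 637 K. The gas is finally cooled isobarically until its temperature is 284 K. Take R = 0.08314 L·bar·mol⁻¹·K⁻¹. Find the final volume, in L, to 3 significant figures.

Adiabatic (γ = 5/3), T V^(γ−1) and P V^γ constant: P₂ = P₁·(T₂/T₁)^(γ/(γ−1)) = 16.05 bar; V₂ = V₁·(T₁/T₂)^(1/(γ−1)) = 0.08132 L.
Isobaric, so V/T is constant: P₃ = P₂; V₃ = V₂·(T₃/T₂) = 0.03625 L.

V₃ ≈ 0.0363 L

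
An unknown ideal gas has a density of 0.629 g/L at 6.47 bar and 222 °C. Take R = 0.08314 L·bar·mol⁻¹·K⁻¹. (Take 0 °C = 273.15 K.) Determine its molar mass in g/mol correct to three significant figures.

M ≈ 4.00 g/mol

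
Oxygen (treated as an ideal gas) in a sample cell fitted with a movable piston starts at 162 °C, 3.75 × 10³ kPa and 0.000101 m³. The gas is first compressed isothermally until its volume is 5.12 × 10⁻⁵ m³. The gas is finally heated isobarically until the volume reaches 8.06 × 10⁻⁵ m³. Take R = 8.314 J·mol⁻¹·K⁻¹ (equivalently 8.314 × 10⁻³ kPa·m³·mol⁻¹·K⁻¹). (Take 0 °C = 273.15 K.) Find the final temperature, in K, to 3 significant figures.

T₃ ≈ 685 K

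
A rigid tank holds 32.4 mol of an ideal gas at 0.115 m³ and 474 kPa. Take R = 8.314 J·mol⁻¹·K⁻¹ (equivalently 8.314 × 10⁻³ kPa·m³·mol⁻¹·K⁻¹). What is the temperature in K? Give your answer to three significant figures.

PV = nRT ⇒ T = PV/(nR) = (474 × 0.115) / (32.4 × 8.314 × 10⁻³)

T ≈ 202 K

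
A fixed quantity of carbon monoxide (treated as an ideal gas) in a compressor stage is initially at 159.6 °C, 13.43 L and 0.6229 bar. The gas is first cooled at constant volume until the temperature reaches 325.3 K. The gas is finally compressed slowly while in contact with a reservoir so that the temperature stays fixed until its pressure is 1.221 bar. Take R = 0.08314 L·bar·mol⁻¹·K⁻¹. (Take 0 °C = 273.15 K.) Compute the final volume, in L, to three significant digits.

V₃ ≈ 5.15 L

Convert: T₁ = 432.8 K.
Isochoric, so P/T is constant: V₂ = V₁; P₂ = P₁·(T₂/T₁) = 0.4682 bar.
T constant ⇒ Boyle's law P V = const: T₃ = T₂; V₃ = V₂·(P₂/P₃) = 5.150 L.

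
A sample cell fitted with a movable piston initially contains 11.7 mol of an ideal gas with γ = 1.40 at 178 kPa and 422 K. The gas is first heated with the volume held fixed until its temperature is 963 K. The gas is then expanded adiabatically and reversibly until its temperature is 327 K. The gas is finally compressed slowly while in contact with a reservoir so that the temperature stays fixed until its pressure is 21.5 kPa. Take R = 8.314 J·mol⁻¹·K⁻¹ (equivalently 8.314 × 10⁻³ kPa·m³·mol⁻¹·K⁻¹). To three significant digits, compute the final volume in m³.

V₄ ≈ 1.48 m³

From PV = nRT: V₁ = nRT₁/P₁ = 0.2306 m³.
Isochoric, so P/T is constant: V₂ = V₁; P₂ = P₁·(T₂/T₁) = 406.2 kPa.
Adiabatic (γ = 1.40), T V^(γ−1) and P V^γ constant: P₃ = P₂·(T₃/T₂)^(γ/(γ−1)) = 9.267 kPa; V₃ = V₂·(T₂/T₃)^(1/(γ−1)) = 3.432 m³.
Isothermal, so P V is constant: T₄ = T₃; V₄ = V₃·(P₃/P₄) = 1.479 m³.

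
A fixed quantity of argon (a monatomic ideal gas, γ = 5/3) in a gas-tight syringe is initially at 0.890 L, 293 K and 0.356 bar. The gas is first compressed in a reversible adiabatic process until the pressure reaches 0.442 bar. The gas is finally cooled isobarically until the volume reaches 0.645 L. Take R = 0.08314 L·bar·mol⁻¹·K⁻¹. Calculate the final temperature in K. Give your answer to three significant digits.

T₃ ≈ 264 K

Reversible adiabatic, γ = 5/3: T₂ = T₁·(P₂/P₁)^((γ−1)/γ) = 319.5 K; V₂ = V₁·(P₁/P₂)^(1/γ) = 0.7816 L.
P constant ⇒ V ∝ T: P₃ = P₂; T₃ = T₂·(V₃/V₂) = 263.6 K.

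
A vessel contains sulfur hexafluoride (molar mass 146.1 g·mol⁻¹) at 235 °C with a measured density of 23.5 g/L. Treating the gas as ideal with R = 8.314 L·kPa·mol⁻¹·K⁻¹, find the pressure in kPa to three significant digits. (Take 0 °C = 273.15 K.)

P ≈ 680 kPa

ρ = PM/(RT) ⇒ P = ρRT/M = (23.5 × 8.314 × 508.1) / 146.1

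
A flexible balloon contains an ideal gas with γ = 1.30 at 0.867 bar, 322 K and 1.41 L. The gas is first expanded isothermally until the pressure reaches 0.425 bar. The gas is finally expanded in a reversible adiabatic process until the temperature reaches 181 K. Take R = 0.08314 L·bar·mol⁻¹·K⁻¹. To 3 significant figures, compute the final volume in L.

V₃ ≈ 19.6 L

Isothermal, so P V is constant: T₂ = T₁; V₂ = V₁·(P₁/P₂) = 2.876 L.
Reversible adiabatic, γ = 1.30: P₃ = P₂·(T₃/T₂)^(γ/(γ−1)) = 0.03502 bar; V₃ = V₂·(T₂/T₃)^(1/(γ−1)) = 19.62 L.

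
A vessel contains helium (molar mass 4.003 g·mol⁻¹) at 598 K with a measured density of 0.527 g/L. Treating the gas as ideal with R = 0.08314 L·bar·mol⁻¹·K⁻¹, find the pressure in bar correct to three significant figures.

P ≈ 6.55 bar

ρ = PM/(RT) ⇒ P = ρRT/M = (0.527 × 0.08314 × 598.0) / 4.003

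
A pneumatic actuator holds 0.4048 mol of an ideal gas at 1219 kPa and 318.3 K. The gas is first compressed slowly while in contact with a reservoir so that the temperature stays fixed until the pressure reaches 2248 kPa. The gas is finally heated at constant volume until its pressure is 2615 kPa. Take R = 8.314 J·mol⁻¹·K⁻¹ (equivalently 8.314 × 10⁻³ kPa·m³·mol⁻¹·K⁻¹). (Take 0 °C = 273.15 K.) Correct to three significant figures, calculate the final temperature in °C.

T₃ ≈ 97.1 °C

From PV = nRT: V₁ = nRT₁/P₁ = 0.0008788 m³.
T constant ⇒ Boyle's law P V = const: T₂ = T₁; V₂ = V₁·(P₁/P₂) = 0.0004765 m³.
V constant ⇒ P ∝ T: V₃ = V₂; T₃ = T₂·(P₃/P₂) = 370.3 K.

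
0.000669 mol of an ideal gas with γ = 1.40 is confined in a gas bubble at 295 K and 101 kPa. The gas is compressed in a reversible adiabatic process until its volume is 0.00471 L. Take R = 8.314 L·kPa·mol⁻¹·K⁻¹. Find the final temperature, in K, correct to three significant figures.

T₂ ≈ 484 K

From PV = nRT: V₁ = nRT₁/P₁ = 0.01625 L.
Adiabatic (γ = 1.40), T V^(γ−1) and P V^γ constant: T₂ = T₁·(V₁/V₂)^(γ−1) = 484.1 K; P₂ = P₁·(V₁/V₂)^γ = 571.6 kPa.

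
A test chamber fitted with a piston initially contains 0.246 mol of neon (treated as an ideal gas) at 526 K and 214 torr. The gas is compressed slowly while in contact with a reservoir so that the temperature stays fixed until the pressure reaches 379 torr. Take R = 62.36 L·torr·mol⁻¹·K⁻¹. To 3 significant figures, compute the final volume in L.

From PV = nRT: V₁ = nRT₁/P₁ = 37.71 L.
T constant ⇒ Boyle's law P V = const: T₂ = T₁; V₂ = V₁·(P₁/P₂) = 21.29 L.

V₂ ≈ 21.3 L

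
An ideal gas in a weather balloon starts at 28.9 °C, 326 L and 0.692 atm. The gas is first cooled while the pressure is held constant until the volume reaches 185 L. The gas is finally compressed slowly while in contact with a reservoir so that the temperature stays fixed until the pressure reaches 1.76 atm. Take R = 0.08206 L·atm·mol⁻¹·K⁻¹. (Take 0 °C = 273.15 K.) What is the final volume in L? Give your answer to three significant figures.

Convert: T₁ = 302.0 K.
P constant ⇒ V ∝ T: P₂ = P₁; T₂ = T₁·(V₂/V₁) = 171.4 K.
T constant ⇒ Boyle's law P V = const: T₃ = T₂; V₃ = V₂·(P₂/P₃) = 72.74 L.

V₃ ≈ 72.7 L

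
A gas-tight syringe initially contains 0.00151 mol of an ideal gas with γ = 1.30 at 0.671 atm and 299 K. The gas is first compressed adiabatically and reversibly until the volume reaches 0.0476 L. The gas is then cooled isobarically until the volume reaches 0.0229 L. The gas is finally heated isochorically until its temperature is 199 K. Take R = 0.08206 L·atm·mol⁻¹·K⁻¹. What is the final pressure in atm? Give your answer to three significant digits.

P₄ ≈ 1.08 atm

From PV = nRT: V₁ = nRT₁/P₁ = 0.05522 L.
Reversible adiabatic, γ = 1.30: T₂ = T₁·(V₁/V₂)^(γ−1) = 312.6 K; P₂ = P₁·(V₁/V₂)^γ = 0.8138 atm.
Isobaric, so V/T is constant: P₃ = P₂; T₃ = T₂·(V₃/V₂) = 150.4 K.
V constant ⇒ P ∝ T: V₄ = V₃; P₄ = P₃·(T₄/T₃) = 1.077 atm.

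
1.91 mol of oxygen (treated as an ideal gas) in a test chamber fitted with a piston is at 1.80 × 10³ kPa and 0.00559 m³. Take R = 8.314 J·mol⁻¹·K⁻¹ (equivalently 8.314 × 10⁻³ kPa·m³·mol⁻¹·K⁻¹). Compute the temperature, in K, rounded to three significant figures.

T ≈ 634 K

PV = nRT ⇒ T = PV/(nR) = (1.80e+03 × 0.00559) / (1.91 × 8.314 × 10⁻³)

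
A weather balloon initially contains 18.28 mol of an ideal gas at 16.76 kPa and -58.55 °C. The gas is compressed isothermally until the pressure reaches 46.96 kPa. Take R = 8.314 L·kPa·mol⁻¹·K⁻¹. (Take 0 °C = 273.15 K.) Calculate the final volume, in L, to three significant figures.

V₂ ≈ 695 L

Convert: T₁ = 214.6 K.
From PV = nRT: V₁ = nRT₁/P₁ = 1946 L.
Isothermal, so P V is constant: T₂ = T₁; V₂ = V₁·(P₁/P₂) = 694.5 L.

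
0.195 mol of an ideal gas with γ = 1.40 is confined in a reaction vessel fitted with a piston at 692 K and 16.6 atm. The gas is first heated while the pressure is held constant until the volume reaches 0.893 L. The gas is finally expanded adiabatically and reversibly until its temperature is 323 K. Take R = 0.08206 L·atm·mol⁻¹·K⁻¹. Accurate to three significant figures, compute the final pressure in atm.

P₃ ≈ 0.415 atm

From PV = nRT: V₁ = nRT₁/P₁ = 0.6671 L.
Isobaric, so V/T is constant: P₂ = P₁; T₂ = T₁·(V₂/V₁) = 926.4 K.
Reversible adiabatic, γ = 1.40: P₃ = P₂·(T₃/T₂)^(γ/(γ−1)) = 0.4155 atm; V₃ = V₂·(T₂/T₃)^(1/(γ−1)) = 12.44 L.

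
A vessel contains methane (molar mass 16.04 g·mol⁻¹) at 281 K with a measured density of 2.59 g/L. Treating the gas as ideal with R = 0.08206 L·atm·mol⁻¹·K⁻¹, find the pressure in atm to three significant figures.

ρ = PM/(RT) ⇒ P = ρRT/M = (2.59 × 0.08206 × 281.0) / 16.04

P ≈ 3.72 atm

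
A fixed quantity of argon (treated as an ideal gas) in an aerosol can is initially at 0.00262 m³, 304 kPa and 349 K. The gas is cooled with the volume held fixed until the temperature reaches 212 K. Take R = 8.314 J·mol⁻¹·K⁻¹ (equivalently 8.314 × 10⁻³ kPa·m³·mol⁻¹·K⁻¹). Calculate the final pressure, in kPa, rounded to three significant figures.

Isochoric, so P/T is constant: V₂ = V₁; P₂ = P₁·(T₂/T₁) = 184.7 kPa.

P₂ ≈ 185 kPa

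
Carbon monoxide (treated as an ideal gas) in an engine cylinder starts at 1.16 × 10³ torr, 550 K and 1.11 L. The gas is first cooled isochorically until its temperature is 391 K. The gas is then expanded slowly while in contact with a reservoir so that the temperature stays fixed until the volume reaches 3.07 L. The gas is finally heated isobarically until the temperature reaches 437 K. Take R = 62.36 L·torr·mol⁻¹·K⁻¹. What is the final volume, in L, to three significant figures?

V₄ ≈ 3.43 L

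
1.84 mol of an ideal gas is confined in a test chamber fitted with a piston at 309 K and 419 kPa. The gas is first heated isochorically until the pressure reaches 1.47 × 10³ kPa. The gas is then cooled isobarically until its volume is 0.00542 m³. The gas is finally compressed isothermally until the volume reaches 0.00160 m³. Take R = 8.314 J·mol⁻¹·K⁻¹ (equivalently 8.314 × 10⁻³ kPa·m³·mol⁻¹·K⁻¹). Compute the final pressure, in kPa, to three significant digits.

P₄ ≈ 4.98e+03 kPa

From PV = nRT: V₁ = nRT₁/P₁ = 0.01128 m³.
V constant ⇒ P ∝ T: V₂ = V₁; T₂ = T₁·(P₂/P₁) = 1084 K.
P constant ⇒ V ∝ T: P₃ = P₂; T₃ = T₂·(V₃/V₂) = 520.8 K.
T constant ⇒ Boyle's law P V = const: T₄ = T₃; P₄ = P₃·(V₃/V₄) = 4980 kPa.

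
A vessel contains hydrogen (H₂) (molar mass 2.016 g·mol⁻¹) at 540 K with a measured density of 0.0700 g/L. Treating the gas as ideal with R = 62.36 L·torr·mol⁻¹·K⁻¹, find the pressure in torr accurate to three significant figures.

ρ = PM/(RT) ⇒ P = ρRT/M = (0.0700 × 62.36 × 540.0) / 2.016

P ≈ 1.17e+03 torr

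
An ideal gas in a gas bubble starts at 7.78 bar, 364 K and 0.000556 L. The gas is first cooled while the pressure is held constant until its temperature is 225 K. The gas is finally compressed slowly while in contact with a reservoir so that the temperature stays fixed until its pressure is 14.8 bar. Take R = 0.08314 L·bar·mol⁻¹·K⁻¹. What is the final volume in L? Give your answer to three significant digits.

V₃ ≈ 0.000181 L

P constant ⇒ V ∝ T: P₂ = P₁; V₂ = V₁·(T₂/T₁) = 0.0003437 L.
T constant ⇒ Boyle's law P V = const: T₃ = T₂; V₃ = V₂·(P₂/P₃) = 0.0001807 L.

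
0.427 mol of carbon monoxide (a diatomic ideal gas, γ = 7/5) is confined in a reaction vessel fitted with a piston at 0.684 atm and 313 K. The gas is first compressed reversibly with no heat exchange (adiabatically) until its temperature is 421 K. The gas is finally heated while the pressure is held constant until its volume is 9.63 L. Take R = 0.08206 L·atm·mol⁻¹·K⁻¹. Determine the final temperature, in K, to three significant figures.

T₃ ≈ 531 K

From PV = nRT: V₁ = nRT₁/P₁ = 16.03 L.
Reversible adiabatic, γ = 7/5: P₂ = P₁·(T₂/T₁)^(γ/(γ−1)) = 1.930 atm; V₂ = V₁·(T₁/T₂)^(1/(γ−1)) = 7.642 L.
Isobaric, so V/T is constant: P₃ = P₂; T₃ = T₂·(V₃/V₂) = 530.5 K.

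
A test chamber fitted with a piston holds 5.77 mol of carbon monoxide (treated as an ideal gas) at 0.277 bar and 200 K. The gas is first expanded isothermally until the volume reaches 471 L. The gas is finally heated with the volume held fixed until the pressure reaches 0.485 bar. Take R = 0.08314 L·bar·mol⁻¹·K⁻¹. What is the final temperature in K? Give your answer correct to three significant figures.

T₃ ≈ 476 K

From PV = nRT: V₁ = nRT₁/P₁ = 346.4 L.
Isothermal, so P V is constant: T₂ = T₁; P₂ = P₁·(V₁/V₂) = 0.2037 bar.
Isochoric, so P/T is constant: V₃ = V₂; T₃ = T₂·(P₃/P₂) = 476.2 K.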